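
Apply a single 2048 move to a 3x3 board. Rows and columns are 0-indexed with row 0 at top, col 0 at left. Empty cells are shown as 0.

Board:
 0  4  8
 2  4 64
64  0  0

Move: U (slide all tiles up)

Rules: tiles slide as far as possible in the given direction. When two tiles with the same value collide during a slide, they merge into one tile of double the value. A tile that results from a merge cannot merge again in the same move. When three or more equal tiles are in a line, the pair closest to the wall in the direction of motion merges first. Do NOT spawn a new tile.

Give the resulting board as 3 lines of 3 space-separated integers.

Slide up:
col 0: [0, 2, 64] -> [2, 64, 0]
col 1: [4, 4, 0] -> [8, 0, 0]
col 2: [8, 64, 0] -> [8, 64, 0]

Answer:  2  8  8
64  0 64
 0  0  0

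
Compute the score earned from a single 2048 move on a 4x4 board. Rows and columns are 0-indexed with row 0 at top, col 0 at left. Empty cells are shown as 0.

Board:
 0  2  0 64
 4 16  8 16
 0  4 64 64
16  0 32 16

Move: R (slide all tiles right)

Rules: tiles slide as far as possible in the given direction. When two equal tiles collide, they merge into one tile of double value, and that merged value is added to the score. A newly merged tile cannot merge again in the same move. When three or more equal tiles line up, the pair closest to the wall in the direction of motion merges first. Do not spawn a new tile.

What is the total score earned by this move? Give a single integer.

Answer: 128

Derivation:
Slide right:
row 0: [0, 2, 0, 64] -> [0, 0, 2, 64]  score +0 (running 0)
row 1: [4, 16, 8, 16] -> [4, 16, 8, 16]  score +0 (running 0)
row 2: [0, 4, 64, 64] -> [0, 0, 4, 128]  score +128 (running 128)
row 3: [16, 0, 32, 16] -> [0, 16, 32, 16]  score +0 (running 128)
Board after move:
  0   0   2  64
  4  16   8  16
  0   0   4 128
  0  16  32  16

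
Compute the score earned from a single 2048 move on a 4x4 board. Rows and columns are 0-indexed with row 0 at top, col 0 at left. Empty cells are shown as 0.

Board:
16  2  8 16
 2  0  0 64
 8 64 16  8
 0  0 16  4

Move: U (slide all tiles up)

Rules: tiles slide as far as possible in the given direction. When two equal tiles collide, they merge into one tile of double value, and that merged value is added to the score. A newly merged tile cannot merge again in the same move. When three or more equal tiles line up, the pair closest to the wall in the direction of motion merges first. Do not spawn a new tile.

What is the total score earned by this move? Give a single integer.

Slide up:
col 0: [16, 2, 8, 0] -> [16, 2, 8, 0]  score +0 (running 0)
col 1: [2, 0, 64, 0] -> [2, 64, 0, 0]  score +0 (running 0)
col 2: [8, 0, 16, 16] -> [8, 32, 0, 0]  score +32 (running 32)
col 3: [16, 64, 8, 4] -> [16, 64, 8, 4]  score +0 (running 32)
Board after move:
16  2  8 16
 2 64 32 64
 8  0  0  8
 0  0  0  4

Answer: 32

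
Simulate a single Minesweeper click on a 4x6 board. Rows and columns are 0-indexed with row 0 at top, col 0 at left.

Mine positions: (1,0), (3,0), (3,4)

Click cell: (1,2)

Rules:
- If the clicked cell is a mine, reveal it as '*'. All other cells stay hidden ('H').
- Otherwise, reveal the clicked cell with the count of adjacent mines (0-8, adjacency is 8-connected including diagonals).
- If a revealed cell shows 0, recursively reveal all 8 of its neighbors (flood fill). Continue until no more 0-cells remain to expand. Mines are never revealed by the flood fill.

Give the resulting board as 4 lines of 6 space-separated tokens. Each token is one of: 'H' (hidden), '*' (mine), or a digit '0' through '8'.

H 1 0 0 0 0
H 1 0 0 0 0
H 2 0 1 1 1
H 1 0 1 H H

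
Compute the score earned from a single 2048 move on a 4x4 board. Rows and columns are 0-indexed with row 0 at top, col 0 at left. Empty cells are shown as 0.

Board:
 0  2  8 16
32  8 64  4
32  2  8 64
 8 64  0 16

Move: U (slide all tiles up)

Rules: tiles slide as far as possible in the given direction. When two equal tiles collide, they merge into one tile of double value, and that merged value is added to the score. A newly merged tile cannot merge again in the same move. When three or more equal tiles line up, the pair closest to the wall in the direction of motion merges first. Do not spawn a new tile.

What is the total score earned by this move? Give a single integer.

Slide up:
col 0: [0, 32, 32, 8] -> [64, 8, 0, 0]  score +64 (running 64)
col 1: [2, 8, 2, 64] -> [2, 8, 2, 64]  score +0 (running 64)
col 2: [8, 64, 8, 0] -> [8, 64, 8, 0]  score +0 (running 64)
col 3: [16, 4, 64, 16] -> [16, 4, 64, 16]  score +0 (running 64)
Board after move:
64  2  8 16
 8  8 64  4
 0  2  8 64
 0 64  0 16

Answer: 64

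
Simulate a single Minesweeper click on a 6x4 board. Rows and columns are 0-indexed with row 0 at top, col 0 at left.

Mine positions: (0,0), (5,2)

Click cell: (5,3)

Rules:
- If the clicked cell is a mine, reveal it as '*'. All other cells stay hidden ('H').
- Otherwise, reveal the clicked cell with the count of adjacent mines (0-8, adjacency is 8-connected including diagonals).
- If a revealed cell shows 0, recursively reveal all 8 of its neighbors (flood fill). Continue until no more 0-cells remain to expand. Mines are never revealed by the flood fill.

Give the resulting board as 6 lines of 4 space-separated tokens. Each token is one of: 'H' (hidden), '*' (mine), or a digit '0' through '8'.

H H H H
H H H H
H H H H
H H H H
H H H H
H H H 1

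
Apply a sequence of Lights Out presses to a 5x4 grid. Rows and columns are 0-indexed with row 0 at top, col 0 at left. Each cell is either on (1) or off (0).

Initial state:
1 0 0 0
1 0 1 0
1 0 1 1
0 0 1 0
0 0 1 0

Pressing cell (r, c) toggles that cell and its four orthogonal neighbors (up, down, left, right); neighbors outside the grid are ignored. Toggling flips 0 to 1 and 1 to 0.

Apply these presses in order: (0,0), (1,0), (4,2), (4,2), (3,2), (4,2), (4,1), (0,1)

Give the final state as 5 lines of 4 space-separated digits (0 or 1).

Answer: 0 0 1 0
1 0 1 0
0 0 0 1
0 0 1 1
1 0 0 1

Derivation:
After press 1 at (0,0):
0 1 0 0
0 0 1 0
1 0 1 1
0 0 1 0
0 0 1 0

After press 2 at (1,0):
1 1 0 0
1 1 1 0
0 0 1 1
0 0 1 0
0 0 1 0

After press 3 at (4,2):
1 1 0 0
1 1 1 0
0 0 1 1
0 0 0 0
0 1 0 1

After press 4 at (4,2):
1 1 0 0
1 1 1 0
0 0 1 1
0 0 1 0
0 0 1 0

After press 5 at (3,2):
1 1 0 0
1 1 1 0
0 0 0 1
0 1 0 1
0 0 0 0

After press 6 at (4,2):
1 1 0 0
1 1 1 0
0 0 0 1
0 1 1 1
0 1 1 1

After press 7 at (4,1):
1 1 0 0
1 1 1 0
0 0 0 1
0 0 1 1
1 0 0 1

After press 8 at (0,1):
0 0 1 0
1 0 1 0
0 0 0 1
0 0 1 1
1 0 0 1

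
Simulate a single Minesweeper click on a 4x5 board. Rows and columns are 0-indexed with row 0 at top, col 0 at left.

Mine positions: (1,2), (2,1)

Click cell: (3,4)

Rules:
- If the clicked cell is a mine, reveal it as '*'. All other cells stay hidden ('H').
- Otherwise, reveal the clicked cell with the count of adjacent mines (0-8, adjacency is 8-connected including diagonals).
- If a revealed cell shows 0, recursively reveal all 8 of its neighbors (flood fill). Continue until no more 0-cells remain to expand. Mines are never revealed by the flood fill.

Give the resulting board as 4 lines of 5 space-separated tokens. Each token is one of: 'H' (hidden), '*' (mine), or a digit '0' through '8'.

H H H 1 0
H H H 1 0
H H 2 1 0
H H 1 0 0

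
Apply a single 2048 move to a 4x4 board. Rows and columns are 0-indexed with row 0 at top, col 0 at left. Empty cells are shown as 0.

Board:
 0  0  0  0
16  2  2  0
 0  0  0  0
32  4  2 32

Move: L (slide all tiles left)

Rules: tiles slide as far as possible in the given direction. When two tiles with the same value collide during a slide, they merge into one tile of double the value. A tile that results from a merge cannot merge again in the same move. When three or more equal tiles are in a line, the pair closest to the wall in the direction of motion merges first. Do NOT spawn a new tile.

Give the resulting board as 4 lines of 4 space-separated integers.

Answer:  0  0  0  0
16  4  0  0
 0  0  0  0
32  4  2 32

Derivation:
Slide left:
row 0: [0, 0, 0, 0] -> [0, 0, 0, 0]
row 1: [16, 2, 2, 0] -> [16, 4, 0, 0]
row 2: [0, 0, 0, 0] -> [0, 0, 0, 0]
row 3: [32, 4, 2, 32] -> [32, 4, 2, 32]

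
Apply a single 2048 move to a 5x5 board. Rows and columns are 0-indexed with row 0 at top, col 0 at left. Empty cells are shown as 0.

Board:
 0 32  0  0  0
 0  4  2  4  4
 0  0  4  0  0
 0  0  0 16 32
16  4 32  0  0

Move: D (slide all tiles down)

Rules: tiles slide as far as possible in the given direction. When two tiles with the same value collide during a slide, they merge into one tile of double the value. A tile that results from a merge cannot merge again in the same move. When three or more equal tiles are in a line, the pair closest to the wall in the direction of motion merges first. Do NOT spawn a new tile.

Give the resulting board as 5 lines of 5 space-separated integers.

Slide down:
col 0: [0, 0, 0, 0, 16] -> [0, 0, 0, 0, 16]
col 1: [32, 4, 0, 0, 4] -> [0, 0, 0, 32, 8]
col 2: [0, 2, 4, 0, 32] -> [0, 0, 2, 4, 32]
col 3: [0, 4, 0, 16, 0] -> [0, 0, 0, 4, 16]
col 4: [0, 4, 0, 32, 0] -> [0, 0, 0, 4, 32]

Answer:  0  0  0  0  0
 0  0  0  0  0
 0  0  2  0  0
 0 32  4  4  4
16  8 32 16 32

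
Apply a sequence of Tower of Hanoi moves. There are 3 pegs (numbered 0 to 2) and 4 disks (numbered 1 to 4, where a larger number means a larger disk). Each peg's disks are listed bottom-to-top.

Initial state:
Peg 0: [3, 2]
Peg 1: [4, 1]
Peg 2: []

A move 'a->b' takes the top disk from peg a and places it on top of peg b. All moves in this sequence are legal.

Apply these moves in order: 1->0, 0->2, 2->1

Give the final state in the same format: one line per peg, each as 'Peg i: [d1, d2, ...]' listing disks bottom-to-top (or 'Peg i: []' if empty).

After move 1 (1->0):
Peg 0: [3, 2, 1]
Peg 1: [4]
Peg 2: []

After move 2 (0->2):
Peg 0: [3, 2]
Peg 1: [4]
Peg 2: [1]

After move 3 (2->1):
Peg 0: [3, 2]
Peg 1: [4, 1]
Peg 2: []

Answer: Peg 0: [3, 2]
Peg 1: [4, 1]
Peg 2: []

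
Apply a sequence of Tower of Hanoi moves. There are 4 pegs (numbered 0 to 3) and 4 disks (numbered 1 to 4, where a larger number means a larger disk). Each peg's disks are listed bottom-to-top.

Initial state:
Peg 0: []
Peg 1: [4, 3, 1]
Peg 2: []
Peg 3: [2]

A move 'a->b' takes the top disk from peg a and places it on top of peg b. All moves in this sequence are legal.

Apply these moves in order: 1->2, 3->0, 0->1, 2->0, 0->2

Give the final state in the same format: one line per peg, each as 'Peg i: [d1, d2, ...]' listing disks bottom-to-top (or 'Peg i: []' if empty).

After move 1 (1->2):
Peg 0: []
Peg 1: [4, 3]
Peg 2: [1]
Peg 3: [2]

After move 2 (3->0):
Peg 0: [2]
Peg 1: [4, 3]
Peg 2: [1]
Peg 3: []

After move 3 (0->1):
Peg 0: []
Peg 1: [4, 3, 2]
Peg 2: [1]
Peg 3: []

After move 4 (2->0):
Peg 0: [1]
Peg 1: [4, 3, 2]
Peg 2: []
Peg 3: []

After move 5 (0->2):
Peg 0: []
Peg 1: [4, 3, 2]
Peg 2: [1]
Peg 3: []

Answer: Peg 0: []
Peg 1: [4, 3, 2]
Peg 2: [1]
Peg 3: []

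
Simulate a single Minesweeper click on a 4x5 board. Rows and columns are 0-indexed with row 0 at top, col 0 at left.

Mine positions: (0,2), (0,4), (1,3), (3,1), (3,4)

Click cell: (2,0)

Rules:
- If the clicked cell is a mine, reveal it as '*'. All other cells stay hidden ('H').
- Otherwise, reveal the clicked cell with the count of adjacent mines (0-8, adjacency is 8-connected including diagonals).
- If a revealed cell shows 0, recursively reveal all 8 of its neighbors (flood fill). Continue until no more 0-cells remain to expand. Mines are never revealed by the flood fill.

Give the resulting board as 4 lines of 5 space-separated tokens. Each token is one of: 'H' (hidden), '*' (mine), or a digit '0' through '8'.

H H H H H
H H H H H
1 H H H H
H H H H H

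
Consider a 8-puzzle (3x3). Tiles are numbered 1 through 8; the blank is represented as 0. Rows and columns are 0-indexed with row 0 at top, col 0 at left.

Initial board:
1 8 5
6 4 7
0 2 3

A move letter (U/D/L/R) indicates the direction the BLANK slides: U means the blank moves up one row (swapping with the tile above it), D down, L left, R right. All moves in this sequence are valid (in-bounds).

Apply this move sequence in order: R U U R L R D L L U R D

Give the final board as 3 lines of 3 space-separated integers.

Answer: 5 6 7
1 0 8
2 4 3

Derivation:
After move 1 (R):
1 8 5
6 4 7
2 0 3

After move 2 (U):
1 8 5
6 0 7
2 4 3

After move 3 (U):
1 0 5
6 8 7
2 4 3

After move 4 (R):
1 5 0
6 8 7
2 4 3

After move 5 (L):
1 0 5
6 8 7
2 4 3

After move 6 (R):
1 5 0
6 8 7
2 4 3

After move 7 (D):
1 5 7
6 8 0
2 4 3

After move 8 (L):
1 5 7
6 0 8
2 4 3

After move 9 (L):
1 5 7
0 6 8
2 4 3

After move 10 (U):
0 5 7
1 6 8
2 4 3

After move 11 (R):
5 0 7
1 6 8
2 4 3

After move 12 (D):
5 6 7
1 0 8
2 4 3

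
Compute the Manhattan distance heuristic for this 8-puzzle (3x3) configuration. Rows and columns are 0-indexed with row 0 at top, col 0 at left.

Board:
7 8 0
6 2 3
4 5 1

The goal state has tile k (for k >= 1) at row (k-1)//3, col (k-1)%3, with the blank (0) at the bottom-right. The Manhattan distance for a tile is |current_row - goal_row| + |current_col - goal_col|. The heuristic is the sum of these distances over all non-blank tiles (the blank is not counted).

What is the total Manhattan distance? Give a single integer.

Answer: 14

Derivation:
Tile 7: at (0,0), goal (2,0), distance |0-2|+|0-0| = 2
Tile 8: at (0,1), goal (2,1), distance |0-2|+|1-1| = 2
Tile 6: at (1,0), goal (1,2), distance |1-1|+|0-2| = 2
Tile 2: at (1,1), goal (0,1), distance |1-0|+|1-1| = 1
Tile 3: at (1,2), goal (0,2), distance |1-0|+|2-2| = 1
Tile 4: at (2,0), goal (1,0), distance |2-1|+|0-0| = 1
Tile 5: at (2,1), goal (1,1), distance |2-1|+|1-1| = 1
Tile 1: at (2,2), goal (0,0), distance |2-0|+|2-0| = 4
Sum: 2 + 2 + 2 + 1 + 1 + 1 + 1 + 4 = 14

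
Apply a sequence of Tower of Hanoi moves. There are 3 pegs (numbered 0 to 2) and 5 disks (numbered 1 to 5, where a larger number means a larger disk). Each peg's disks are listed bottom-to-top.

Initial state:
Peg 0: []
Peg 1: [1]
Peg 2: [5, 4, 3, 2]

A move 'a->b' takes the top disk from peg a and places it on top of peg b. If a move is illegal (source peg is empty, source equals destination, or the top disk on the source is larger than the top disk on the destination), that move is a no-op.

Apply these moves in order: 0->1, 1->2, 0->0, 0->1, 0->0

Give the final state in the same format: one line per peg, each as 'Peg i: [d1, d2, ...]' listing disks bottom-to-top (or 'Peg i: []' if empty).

After move 1 (0->1):
Peg 0: []
Peg 1: [1]
Peg 2: [5, 4, 3, 2]

After move 2 (1->2):
Peg 0: []
Peg 1: []
Peg 2: [5, 4, 3, 2, 1]

After move 3 (0->0):
Peg 0: []
Peg 1: []
Peg 2: [5, 4, 3, 2, 1]

After move 4 (0->1):
Peg 0: []
Peg 1: []
Peg 2: [5, 4, 3, 2, 1]

After move 5 (0->0):
Peg 0: []
Peg 1: []
Peg 2: [5, 4, 3, 2, 1]

Answer: Peg 0: []
Peg 1: []
Peg 2: [5, 4, 3, 2, 1]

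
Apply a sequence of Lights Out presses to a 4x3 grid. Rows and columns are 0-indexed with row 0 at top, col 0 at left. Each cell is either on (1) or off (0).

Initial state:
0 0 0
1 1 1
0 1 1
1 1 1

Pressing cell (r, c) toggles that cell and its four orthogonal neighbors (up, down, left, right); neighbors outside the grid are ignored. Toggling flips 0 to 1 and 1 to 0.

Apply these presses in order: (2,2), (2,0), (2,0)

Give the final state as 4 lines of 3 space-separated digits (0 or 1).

After press 1 at (2,2):
0 0 0
1 1 0
0 0 0
1 1 0

After press 2 at (2,0):
0 0 0
0 1 0
1 1 0
0 1 0

After press 3 at (2,0):
0 0 0
1 1 0
0 0 0
1 1 0

Answer: 0 0 0
1 1 0
0 0 0
1 1 0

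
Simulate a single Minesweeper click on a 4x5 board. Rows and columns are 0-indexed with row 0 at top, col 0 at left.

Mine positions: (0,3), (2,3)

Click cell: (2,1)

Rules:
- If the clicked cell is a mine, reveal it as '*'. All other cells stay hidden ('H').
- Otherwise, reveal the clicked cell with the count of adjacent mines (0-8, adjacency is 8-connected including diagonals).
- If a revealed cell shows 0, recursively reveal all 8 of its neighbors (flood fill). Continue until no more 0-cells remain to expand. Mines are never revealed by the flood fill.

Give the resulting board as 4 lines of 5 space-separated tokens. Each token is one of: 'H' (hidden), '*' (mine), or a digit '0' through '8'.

0 0 1 H H
0 0 2 H H
0 0 1 H H
0 0 1 H H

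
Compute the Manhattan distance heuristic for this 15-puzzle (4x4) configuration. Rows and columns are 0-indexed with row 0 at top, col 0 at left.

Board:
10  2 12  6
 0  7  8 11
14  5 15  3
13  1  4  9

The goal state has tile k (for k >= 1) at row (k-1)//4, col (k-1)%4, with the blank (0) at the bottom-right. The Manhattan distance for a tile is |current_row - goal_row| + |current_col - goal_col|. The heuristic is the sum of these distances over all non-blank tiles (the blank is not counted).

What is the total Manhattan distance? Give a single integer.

Answer: 33

Derivation:
Tile 10: (0,0)->(2,1) = 3
Tile 2: (0,1)->(0,1) = 0
Tile 12: (0,2)->(2,3) = 3
Tile 6: (0,3)->(1,1) = 3
Tile 7: (1,1)->(1,2) = 1
Tile 8: (1,2)->(1,3) = 1
Tile 11: (1,3)->(2,2) = 2
Tile 14: (2,0)->(3,1) = 2
Tile 5: (2,1)->(1,0) = 2
Tile 15: (2,2)->(3,2) = 1
Tile 3: (2,3)->(0,2) = 3
Tile 13: (3,0)->(3,0) = 0
Tile 1: (3,1)->(0,0) = 4
Tile 4: (3,2)->(0,3) = 4
Tile 9: (3,3)->(2,0) = 4
Sum: 3 + 0 + 3 + 3 + 1 + 1 + 2 + 2 + 2 + 1 + 3 + 0 + 4 + 4 + 4 = 33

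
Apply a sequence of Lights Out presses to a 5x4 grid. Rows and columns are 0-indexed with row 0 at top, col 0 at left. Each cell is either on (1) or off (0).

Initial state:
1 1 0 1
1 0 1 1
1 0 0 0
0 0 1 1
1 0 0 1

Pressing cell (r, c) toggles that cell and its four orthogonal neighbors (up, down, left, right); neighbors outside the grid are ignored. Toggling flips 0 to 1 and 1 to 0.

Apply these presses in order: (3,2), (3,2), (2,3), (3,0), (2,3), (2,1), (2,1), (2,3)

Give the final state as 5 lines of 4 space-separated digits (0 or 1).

After press 1 at (3,2):
1 1 0 1
1 0 1 1
1 0 1 0
0 1 0 0
1 0 1 1

After press 2 at (3,2):
1 1 0 1
1 0 1 1
1 0 0 0
0 0 1 1
1 0 0 1

After press 3 at (2,3):
1 1 0 1
1 0 1 0
1 0 1 1
0 0 1 0
1 0 0 1

After press 4 at (3,0):
1 1 0 1
1 0 1 0
0 0 1 1
1 1 1 0
0 0 0 1

After press 5 at (2,3):
1 1 0 1
1 0 1 1
0 0 0 0
1 1 1 1
0 0 0 1

After press 6 at (2,1):
1 1 0 1
1 1 1 1
1 1 1 0
1 0 1 1
0 0 0 1

After press 7 at (2,1):
1 1 0 1
1 0 1 1
0 0 0 0
1 1 1 1
0 0 0 1

After press 8 at (2,3):
1 1 0 1
1 0 1 0
0 0 1 1
1 1 1 0
0 0 0 1

Answer: 1 1 0 1
1 0 1 0
0 0 1 1
1 1 1 0
0 0 0 1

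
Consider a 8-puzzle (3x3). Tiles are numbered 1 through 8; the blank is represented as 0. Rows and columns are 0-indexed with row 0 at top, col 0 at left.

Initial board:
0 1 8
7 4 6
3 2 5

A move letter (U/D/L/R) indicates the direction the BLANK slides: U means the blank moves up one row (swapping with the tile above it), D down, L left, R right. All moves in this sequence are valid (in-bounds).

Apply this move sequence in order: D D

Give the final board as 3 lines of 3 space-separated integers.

After move 1 (D):
7 1 8
0 4 6
3 2 5

After move 2 (D):
7 1 8
3 4 6
0 2 5

Answer: 7 1 8
3 4 6
0 2 5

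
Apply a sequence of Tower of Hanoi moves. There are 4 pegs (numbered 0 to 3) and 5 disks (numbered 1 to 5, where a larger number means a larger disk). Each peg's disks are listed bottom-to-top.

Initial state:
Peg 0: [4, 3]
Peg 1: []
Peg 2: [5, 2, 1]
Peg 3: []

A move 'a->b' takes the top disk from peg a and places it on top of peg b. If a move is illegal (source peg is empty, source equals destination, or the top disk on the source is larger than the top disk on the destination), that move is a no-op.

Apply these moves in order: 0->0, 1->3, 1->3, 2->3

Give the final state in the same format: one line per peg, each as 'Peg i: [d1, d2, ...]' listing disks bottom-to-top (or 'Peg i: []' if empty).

Answer: Peg 0: [4, 3]
Peg 1: []
Peg 2: [5, 2]
Peg 3: [1]

Derivation:
After move 1 (0->0):
Peg 0: [4, 3]
Peg 1: []
Peg 2: [5, 2, 1]
Peg 3: []

After move 2 (1->3):
Peg 0: [4, 3]
Peg 1: []
Peg 2: [5, 2, 1]
Peg 3: []

After move 3 (1->3):
Peg 0: [4, 3]
Peg 1: []
Peg 2: [5, 2, 1]
Peg 3: []

After move 4 (2->3):
Peg 0: [4, 3]
Peg 1: []
Peg 2: [5, 2]
Peg 3: [1]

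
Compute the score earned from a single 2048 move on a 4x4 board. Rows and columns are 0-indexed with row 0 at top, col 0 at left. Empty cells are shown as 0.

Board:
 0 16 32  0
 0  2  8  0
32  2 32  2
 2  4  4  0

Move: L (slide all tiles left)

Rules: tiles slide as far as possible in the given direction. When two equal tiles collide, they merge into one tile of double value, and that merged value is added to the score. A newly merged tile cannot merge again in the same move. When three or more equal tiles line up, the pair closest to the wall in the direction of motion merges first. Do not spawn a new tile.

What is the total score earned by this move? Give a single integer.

Answer: 8

Derivation:
Slide left:
row 0: [0, 16, 32, 0] -> [16, 32, 0, 0]  score +0 (running 0)
row 1: [0, 2, 8, 0] -> [2, 8, 0, 0]  score +0 (running 0)
row 2: [32, 2, 32, 2] -> [32, 2, 32, 2]  score +0 (running 0)
row 3: [2, 4, 4, 0] -> [2, 8, 0, 0]  score +8 (running 8)
Board after move:
16 32  0  0
 2  8  0  0
32  2 32  2
 2  8  0  0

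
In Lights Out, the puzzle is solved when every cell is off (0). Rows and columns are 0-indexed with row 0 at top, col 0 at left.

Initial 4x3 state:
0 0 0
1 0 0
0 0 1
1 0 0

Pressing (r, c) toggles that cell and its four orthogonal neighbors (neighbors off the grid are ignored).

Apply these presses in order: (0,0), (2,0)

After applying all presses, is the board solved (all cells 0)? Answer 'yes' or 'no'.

After press 1 at (0,0):
1 1 0
0 0 0
0 0 1
1 0 0

After press 2 at (2,0):
1 1 0
1 0 0
1 1 1
0 0 0

Lights still on: 6

Answer: no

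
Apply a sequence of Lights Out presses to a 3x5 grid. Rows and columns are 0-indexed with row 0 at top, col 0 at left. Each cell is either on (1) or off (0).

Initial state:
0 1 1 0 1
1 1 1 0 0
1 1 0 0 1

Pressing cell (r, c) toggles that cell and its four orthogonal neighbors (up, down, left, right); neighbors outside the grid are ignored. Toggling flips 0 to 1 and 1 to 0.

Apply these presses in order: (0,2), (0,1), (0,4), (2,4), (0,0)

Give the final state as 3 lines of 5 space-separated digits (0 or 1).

Answer: 0 0 1 0 0
0 0 0 0 0
1 1 0 1 0

Derivation:
After press 1 at (0,2):
0 0 0 1 1
1 1 0 0 0
1 1 0 0 1

After press 2 at (0,1):
1 1 1 1 1
1 0 0 0 0
1 1 0 0 1

After press 3 at (0,4):
1 1 1 0 0
1 0 0 0 1
1 1 0 0 1

After press 4 at (2,4):
1 1 1 0 0
1 0 0 0 0
1 1 0 1 0

After press 5 at (0,0):
0 0 1 0 0
0 0 0 0 0
1 1 0 1 0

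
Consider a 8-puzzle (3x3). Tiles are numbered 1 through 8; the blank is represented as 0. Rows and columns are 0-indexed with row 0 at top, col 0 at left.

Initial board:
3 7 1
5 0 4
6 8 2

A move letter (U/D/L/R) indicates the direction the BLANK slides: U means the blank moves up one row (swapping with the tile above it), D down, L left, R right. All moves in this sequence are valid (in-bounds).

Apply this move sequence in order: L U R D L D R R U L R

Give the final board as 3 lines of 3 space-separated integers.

Answer: 7 5 1
6 3 0
8 2 4

Derivation:
After move 1 (L):
3 7 1
0 5 4
6 8 2

After move 2 (U):
0 7 1
3 5 4
6 8 2

After move 3 (R):
7 0 1
3 5 4
6 8 2

After move 4 (D):
7 5 1
3 0 4
6 8 2

After move 5 (L):
7 5 1
0 3 4
6 8 2

After move 6 (D):
7 5 1
6 3 4
0 8 2

After move 7 (R):
7 5 1
6 3 4
8 0 2

After move 8 (R):
7 5 1
6 3 4
8 2 0

After move 9 (U):
7 5 1
6 3 0
8 2 4

After move 10 (L):
7 5 1
6 0 3
8 2 4

After move 11 (R):
7 5 1
6 3 0
8 2 4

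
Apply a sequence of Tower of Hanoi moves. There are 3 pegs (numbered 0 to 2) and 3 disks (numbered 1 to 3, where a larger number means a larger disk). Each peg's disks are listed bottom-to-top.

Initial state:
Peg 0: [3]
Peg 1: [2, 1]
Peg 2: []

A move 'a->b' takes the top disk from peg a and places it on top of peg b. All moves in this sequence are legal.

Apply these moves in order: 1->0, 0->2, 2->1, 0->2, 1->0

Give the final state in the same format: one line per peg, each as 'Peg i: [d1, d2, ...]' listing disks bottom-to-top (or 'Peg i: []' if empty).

Answer: Peg 0: [1]
Peg 1: [2]
Peg 2: [3]

Derivation:
After move 1 (1->0):
Peg 0: [3, 1]
Peg 1: [2]
Peg 2: []

After move 2 (0->2):
Peg 0: [3]
Peg 1: [2]
Peg 2: [1]

After move 3 (2->1):
Peg 0: [3]
Peg 1: [2, 1]
Peg 2: []

After move 4 (0->2):
Peg 0: []
Peg 1: [2, 1]
Peg 2: [3]

After move 5 (1->0):
Peg 0: [1]
Peg 1: [2]
Peg 2: [3]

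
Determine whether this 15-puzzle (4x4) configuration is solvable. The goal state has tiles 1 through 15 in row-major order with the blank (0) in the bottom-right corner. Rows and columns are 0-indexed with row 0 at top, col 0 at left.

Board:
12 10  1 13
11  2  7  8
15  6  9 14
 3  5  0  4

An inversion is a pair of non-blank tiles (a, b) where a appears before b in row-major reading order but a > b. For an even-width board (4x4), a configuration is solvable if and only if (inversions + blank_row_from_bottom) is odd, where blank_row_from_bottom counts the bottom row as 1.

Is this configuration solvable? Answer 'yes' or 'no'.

Inversions: 61
Blank is in row 3 (0-indexed from top), which is row 1 counting from the bottom (bottom = 1).
61 + 1 = 62, which is even, so the puzzle is not solvable.

Answer: no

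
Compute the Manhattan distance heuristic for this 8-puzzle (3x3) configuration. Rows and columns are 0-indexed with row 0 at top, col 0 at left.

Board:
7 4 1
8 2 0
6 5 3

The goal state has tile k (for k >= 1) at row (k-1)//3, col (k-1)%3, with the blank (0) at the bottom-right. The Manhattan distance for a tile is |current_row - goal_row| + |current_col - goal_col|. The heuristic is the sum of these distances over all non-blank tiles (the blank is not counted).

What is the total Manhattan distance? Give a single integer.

Answer: 15

Derivation:
Tile 7: (0,0)->(2,0) = 2
Tile 4: (0,1)->(1,0) = 2
Tile 1: (0,2)->(0,0) = 2
Tile 8: (1,0)->(2,1) = 2
Tile 2: (1,1)->(0,1) = 1
Tile 6: (2,0)->(1,2) = 3
Tile 5: (2,1)->(1,1) = 1
Tile 3: (2,2)->(0,2) = 2
Sum: 2 + 2 + 2 + 2 + 1 + 3 + 1 + 2 = 15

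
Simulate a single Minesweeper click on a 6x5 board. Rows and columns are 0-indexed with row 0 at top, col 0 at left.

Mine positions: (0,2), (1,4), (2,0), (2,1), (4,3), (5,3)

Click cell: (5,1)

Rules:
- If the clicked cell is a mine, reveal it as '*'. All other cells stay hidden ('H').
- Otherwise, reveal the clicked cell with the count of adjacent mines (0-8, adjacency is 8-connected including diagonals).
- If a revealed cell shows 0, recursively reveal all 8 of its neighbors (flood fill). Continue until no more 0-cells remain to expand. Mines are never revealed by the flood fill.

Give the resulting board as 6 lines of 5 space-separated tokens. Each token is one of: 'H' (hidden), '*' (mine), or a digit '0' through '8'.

H H H H H
H H H H H
H H H H H
2 2 2 H H
0 0 2 H H
0 0 2 H H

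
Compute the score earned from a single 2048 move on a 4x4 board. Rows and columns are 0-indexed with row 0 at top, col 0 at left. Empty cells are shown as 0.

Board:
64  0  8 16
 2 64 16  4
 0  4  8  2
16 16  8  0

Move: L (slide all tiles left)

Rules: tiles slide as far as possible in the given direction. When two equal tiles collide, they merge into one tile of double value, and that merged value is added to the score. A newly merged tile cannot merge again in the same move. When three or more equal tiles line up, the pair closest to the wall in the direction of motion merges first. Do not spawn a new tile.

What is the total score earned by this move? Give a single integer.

Slide left:
row 0: [64, 0, 8, 16] -> [64, 8, 16, 0]  score +0 (running 0)
row 1: [2, 64, 16, 4] -> [2, 64, 16, 4]  score +0 (running 0)
row 2: [0, 4, 8, 2] -> [4, 8, 2, 0]  score +0 (running 0)
row 3: [16, 16, 8, 0] -> [32, 8, 0, 0]  score +32 (running 32)
Board after move:
64  8 16  0
 2 64 16  4
 4  8  2  0
32  8  0  0

Answer: 32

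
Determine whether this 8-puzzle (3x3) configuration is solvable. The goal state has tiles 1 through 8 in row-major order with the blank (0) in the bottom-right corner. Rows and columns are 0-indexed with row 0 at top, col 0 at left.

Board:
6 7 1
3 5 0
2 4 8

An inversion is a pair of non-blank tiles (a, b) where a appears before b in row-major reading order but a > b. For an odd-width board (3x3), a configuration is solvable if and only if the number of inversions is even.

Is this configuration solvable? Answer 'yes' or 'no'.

Answer: no

Derivation:
Inversions (pairs i<j in row-major order where tile[i] > tile[j] > 0): 13
13 is odd, so the puzzle is not solvable.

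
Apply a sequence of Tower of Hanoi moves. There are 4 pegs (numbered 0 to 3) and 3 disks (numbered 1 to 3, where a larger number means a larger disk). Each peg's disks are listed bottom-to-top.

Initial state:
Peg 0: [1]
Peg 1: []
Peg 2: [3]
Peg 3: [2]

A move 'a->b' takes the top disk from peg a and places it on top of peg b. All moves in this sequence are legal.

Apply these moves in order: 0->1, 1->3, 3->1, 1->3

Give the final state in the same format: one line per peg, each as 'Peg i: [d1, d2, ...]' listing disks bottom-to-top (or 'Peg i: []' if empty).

Answer: Peg 0: []
Peg 1: []
Peg 2: [3]
Peg 3: [2, 1]

Derivation:
After move 1 (0->1):
Peg 0: []
Peg 1: [1]
Peg 2: [3]
Peg 3: [2]

After move 2 (1->3):
Peg 0: []
Peg 1: []
Peg 2: [3]
Peg 3: [2, 1]

After move 3 (3->1):
Peg 0: []
Peg 1: [1]
Peg 2: [3]
Peg 3: [2]

After move 4 (1->3):
Peg 0: []
Peg 1: []
Peg 2: [3]
Peg 3: [2, 1]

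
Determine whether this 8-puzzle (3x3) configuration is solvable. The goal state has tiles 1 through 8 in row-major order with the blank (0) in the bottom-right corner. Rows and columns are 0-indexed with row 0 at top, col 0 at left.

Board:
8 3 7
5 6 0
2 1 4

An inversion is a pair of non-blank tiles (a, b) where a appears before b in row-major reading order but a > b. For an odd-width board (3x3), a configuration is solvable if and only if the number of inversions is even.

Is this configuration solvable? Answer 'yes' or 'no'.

Answer: no

Derivation:
Inversions (pairs i<j in row-major order where tile[i] > tile[j] > 0): 21
21 is odd, so the puzzle is not solvable.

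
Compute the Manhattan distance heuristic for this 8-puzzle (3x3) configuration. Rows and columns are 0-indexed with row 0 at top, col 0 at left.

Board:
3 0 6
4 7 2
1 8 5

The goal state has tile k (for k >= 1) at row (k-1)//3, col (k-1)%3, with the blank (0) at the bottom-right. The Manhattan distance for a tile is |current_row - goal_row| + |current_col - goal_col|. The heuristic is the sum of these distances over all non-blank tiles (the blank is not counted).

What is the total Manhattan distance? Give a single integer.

Tile 3: at (0,0), goal (0,2), distance |0-0|+|0-2| = 2
Tile 6: at (0,2), goal (1,2), distance |0-1|+|2-2| = 1
Tile 4: at (1,0), goal (1,0), distance |1-1|+|0-0| = 0
Tile 7: at (1,1), goal (2,0), distance |1-2|+|1-0| = 2
Tile 2: at (1,2), goal (0,1), distance |1-0|+|2-1| = 2
Tile 1: at (2,0), goal (0,0), distance |2-0|+|0-0| = 2
Tile 8: at (2,1), goal (2,1), distance |2-2|+|1-1| = 0
Tile 5: at (2,2), goal (1,1), distance |2-1|+|2-1| = 2
Sum: 2 + 1 + 0 + 2 + 2 + 2 + 0 + 2 = 11

Answer: 11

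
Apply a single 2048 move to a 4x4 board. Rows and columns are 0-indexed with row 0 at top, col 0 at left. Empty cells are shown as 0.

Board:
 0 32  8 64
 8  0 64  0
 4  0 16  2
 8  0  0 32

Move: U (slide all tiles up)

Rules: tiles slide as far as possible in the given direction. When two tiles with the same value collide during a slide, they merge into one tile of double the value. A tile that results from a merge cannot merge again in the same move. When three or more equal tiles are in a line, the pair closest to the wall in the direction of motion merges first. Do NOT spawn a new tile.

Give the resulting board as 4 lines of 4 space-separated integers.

Slide up:
col 0: [0, 8, 4, 8] -> [8, 4, 8, 0]
col 1: [32, 0, 0, 0] -> [32, 0, 0, 0]
col 2: [8, 64, 16, 0] -> [8, 64, 16, 0]
col 3: [64, 0, 2, 32] -> [64, 2, 32, 0]

Answer:  8 32  8 64
 4  0 64  2
 8  0 16 32
 0  0  0  0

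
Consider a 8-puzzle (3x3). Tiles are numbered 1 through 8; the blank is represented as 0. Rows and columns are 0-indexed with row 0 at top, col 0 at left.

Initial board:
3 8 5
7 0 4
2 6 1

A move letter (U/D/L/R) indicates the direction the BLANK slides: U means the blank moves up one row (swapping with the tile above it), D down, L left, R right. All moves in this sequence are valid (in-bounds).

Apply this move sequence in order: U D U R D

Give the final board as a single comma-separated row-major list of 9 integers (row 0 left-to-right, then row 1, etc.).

Answer: 3, 5, 4, 7, 8, 0, 2, 6, 1

Derivation:
After move 1 (U):
3 0 5
7 8 4
2 6 1

After move 2 (D):
3 8 5
7 0 4
2 6 1

After move 3 (U):
3 0 5
7 8 4
2 6 1

After move 4 (R):
3 5 0
7 8 4
2 6 1

After move 5 (D):
3 5 4
7 8 0
2 6 1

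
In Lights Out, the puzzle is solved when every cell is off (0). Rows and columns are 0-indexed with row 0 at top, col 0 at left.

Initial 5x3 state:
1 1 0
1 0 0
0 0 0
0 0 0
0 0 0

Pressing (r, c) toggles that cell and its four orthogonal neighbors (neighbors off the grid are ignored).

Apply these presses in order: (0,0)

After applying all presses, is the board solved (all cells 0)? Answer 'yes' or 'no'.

Answer: yes

Derivation:
After press 1 at (0,0):
0 0 0
0 0 0
0 0 0
0 0 0
0 0 0

Lights still on: 0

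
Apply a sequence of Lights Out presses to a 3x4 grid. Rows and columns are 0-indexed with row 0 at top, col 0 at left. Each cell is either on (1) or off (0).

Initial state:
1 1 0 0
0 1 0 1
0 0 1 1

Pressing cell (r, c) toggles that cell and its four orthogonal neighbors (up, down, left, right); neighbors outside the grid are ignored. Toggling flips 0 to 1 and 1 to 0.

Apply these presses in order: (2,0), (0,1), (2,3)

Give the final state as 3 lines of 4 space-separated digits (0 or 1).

Answer: 0 0 1 0
1 0 0 0
1 1 0 0

Derivation:
After press 1 at (2,0):
1 1 0 0
1 1 0 1
1 1 1 1

After press 2 at (0,1):
0 0 1 0
1 0 0 1
1 1 1 1

After press 3 at (2,3):
0 0 1 0
1 0 0 0
1 1 0 0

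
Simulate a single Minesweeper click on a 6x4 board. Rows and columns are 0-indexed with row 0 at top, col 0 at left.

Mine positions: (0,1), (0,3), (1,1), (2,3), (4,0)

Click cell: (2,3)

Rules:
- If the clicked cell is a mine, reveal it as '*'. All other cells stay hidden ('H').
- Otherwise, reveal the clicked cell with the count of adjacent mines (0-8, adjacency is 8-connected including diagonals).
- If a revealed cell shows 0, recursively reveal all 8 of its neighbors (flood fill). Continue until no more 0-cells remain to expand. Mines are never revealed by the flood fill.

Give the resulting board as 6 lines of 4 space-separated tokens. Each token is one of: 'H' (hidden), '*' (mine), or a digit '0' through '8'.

H H H H
H H H H
H H H *
H H H H
H H H H
H H H H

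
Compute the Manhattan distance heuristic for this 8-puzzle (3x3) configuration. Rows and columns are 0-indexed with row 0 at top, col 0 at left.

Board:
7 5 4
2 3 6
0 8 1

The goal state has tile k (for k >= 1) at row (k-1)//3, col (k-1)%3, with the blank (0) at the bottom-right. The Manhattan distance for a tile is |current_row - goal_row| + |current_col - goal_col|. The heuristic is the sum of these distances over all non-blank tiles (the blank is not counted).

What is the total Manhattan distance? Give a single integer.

Tile 7: (0,0)->(2,0) = 2
Tile 5: (0,1)->(1,1) = 1
Tile 4: (0,2)->(1,0) = 3
Tile 2: (1,0)->(0,1) = 2
Tile 3: (1,1)->(0,2) = 2
Tile 6: (1,2)->(1,2) = 0
Tile 8: (2,1)->(2,1) = 0
Tile 1: (2,2)->(0,0) = 4
Sum: 2 + 1 + 3 + 2 + 2 + 0 + 0 + 4 = 14

Answer: 14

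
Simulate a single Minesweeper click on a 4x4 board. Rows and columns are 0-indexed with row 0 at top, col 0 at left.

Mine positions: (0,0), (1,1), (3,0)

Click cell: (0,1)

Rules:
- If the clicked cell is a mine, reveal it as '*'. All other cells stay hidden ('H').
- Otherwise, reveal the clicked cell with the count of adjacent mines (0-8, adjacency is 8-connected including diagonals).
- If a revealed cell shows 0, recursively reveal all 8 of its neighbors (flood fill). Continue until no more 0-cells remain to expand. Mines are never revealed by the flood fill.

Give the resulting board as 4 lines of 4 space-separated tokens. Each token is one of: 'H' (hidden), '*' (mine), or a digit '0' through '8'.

H 2 H H
H H H H
H H H H
H H H H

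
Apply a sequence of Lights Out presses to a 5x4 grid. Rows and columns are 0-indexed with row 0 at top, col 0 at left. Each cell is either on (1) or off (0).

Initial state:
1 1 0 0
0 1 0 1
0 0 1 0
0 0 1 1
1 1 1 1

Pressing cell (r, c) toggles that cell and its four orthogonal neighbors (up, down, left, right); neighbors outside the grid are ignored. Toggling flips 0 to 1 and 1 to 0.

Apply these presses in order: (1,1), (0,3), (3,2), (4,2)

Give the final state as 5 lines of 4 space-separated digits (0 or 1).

Answer: 1 0 1 1
1 0 1 0
0 1 0 0
0 1 1 0
1 0 1 0

Derivation:
After press 1 at (1,1):
1 0 0 0
1 0 1 1
0 1 1 0
0 0 1 1
1 1 1 1

After press 2 at (0,3):
1 0 1 1
1 0 1 0
0 1 1 0
0 0 1 1
1 1 1 1

After press 3 at (3,2):
1 0 1 1
1 0 1 0
0 1 0 0
0 1 0 0
1 1 0 1

After press 4 at (4,2):
1 0 1 1
1 0 1 0
0 1 0 0
0 1 1 0
1 0 1 0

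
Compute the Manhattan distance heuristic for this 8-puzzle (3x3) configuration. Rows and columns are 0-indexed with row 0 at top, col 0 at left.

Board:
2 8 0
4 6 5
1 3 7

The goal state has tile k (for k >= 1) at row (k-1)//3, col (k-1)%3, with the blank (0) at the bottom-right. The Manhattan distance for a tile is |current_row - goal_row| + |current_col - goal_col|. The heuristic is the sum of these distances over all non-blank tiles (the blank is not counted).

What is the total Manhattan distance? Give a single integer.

Answer: 12

Derivation:
Tile 2: at (0,0), goal (0,1), distance |0-0|+|0-1| = 1
Tile 8: at (0,1), goal (2,1), distance |0-2|+|1-1| = 2
Tile 4: at (1,0), goal (1,0), distance |1-1|+|0-0| = 0
Tile 6: at (1,1), goal (1,2), distance |1-1|+|1-2| = 1
Tile 5: at (1,2), goal (1,1), distance |1-1|+|2-1| = 1
Tile 1: at (2,0), goal (0,0), distance |2-0|+|0-0| = 2
Tile 3: at (2,1), goal (0,2), distance |2-0|+|1-2| = 3
Tile 7: at (2,2), goal (2,0), distance |2-2|+|2-0| = 2
Sum: 1 + 2 + 0 + 1 + 1 + 2 + 3 + 2 = 12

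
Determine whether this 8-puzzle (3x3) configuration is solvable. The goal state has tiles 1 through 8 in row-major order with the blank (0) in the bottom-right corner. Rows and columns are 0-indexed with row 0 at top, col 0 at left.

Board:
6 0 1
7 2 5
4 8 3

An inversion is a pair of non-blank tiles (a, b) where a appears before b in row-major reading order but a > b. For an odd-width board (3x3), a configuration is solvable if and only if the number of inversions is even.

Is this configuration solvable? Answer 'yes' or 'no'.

Answer: no

Derivation:
Inversions (pairs i<j in row-major order where tile[i] > tile[j] > 0): 13
13 is odd, so the puzzle is not solvable.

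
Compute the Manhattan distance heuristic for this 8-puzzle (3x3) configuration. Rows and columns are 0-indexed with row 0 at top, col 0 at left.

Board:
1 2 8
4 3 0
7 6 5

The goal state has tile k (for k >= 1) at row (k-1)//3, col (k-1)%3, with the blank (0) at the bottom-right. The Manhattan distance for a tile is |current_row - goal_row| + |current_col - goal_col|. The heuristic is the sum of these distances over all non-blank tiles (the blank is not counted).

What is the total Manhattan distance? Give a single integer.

Answer: 9

Derivation:
Tile 1: at (0,0), goal (0,0), distance |0-0|+|0-0| = 0
Tile 2: at (0,1), goal (0,1), distance |0-0|+|1-1| = 0
Tile 8: at (0,2), goal (2,1), distance |0-2|+|2-1| = 3
Tile 4: at (1,0), goal (1,0), distance |1-1|+|0-0| = 0
Tile 3: at (1,1), goal (0,2), distance |1-0|+|1-2| = 2
Tile 7: at (2,0), goal (2,0), distance |2-2|+|0-0| = 0
Tile 6: at (2,1), goal (1,2), distance |2-1|+|1-2| = 2
Tile 5: at (2,2), goal (1,1), distance |2-1|+|2-1| = 2
Sum: 0 + 0 + 3 + 0 + 2 + 0 + 2 + 2 = 9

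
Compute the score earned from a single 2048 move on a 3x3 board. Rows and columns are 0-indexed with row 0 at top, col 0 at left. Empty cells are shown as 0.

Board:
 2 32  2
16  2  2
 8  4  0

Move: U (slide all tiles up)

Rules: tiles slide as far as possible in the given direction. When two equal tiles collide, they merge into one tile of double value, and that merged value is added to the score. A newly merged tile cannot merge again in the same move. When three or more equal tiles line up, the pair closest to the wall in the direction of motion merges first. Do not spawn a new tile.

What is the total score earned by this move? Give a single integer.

Slide up:
col 0: [2, 16, 8] -> [2, 16, 8]  score +0 (running 0)
col 1: [32, 2, 4] -> [32, 2, 4]  score +0 (running 0)
col 2: [2, 2, 0] -> [4, 0, 0]  score +4 (running 4)
Board after move:
 2 32  4
16  2  0
 8  4  0

Answer: 4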